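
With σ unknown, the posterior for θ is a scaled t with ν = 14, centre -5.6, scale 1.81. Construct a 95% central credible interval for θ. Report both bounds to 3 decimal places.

[-9.482, -1.718]

The t_14 distribution is symmetric; the 95% interval is -5.6 ± t·1.81 with t_{0.975,14} = 2.145.
Half-width: 2.145 × 1.81 = 3.882.
-5.6 − 3.882 = -9.482; -5.6 + 3.882 = -1.718.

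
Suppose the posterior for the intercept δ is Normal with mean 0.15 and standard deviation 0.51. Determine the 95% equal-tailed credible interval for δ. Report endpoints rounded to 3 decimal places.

The posterior is symmetric, so the 95% equal-tailed interval is δ = 0.15 ± z·0.51 with z = 1.960.
Half-width: 1.960 × 0.51 = 1.000.
0.15 − 1.000 = -0.850; 0.15 + 1.000 = 1.150.

[-0.850, 1.150]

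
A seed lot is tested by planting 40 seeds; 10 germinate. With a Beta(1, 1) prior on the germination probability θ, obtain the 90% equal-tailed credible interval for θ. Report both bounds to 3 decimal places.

Posterior: Beta(1+10, 1+30) = Beta(11, 31).
Equal-tailed 90% interval: the 0.05 and 0.95 quantiles of Beta(11, 31).
Posterior mean ≈ 0.262, SD ≈ 0.067; a Normal approximation gives roughly [0.152, 0.372].
Exact: F⁻¹(0.05) = 0.158; F⁻¹(0.95) = 0.379.

[0.158, 0.379]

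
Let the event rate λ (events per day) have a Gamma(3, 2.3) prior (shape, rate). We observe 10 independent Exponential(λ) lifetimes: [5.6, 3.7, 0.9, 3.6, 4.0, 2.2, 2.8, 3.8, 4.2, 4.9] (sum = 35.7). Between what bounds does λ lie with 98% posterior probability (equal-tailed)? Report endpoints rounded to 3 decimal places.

Posterior: Gamma(3+10, 2.3+35.7) = Gamma(13, 38.0) (shape, rate).
Equal-tailed 98% interval: Gamma(13, 38.0) quantiles at 0.01 and 0.99.
Posterior mean ≈ 0.342, SD ≈ 0.095; a Normal approximation gives roughly [0.121, 0.563].
Exact: lower = 0.161; upper = 0.601.

[0.161, 0.601]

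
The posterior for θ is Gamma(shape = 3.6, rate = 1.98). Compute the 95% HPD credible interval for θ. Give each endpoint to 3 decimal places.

[0.271, 3.706]

The posterior is unimodal and skewed, so the HPD interval has equal density at both endpoints and is the shortest 95% interval.
Solving f(0.271) = f(3.706) with F(3.706) − F(0.271) = 0.95 gives [0.271, 3.706].
For comparison, the equal-tailed interval is [0.451, 4.121]; the HPD is narrower and shifted toward the mode.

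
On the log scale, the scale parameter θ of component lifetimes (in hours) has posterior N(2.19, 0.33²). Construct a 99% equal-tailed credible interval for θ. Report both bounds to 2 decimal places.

On the log scale the 99% interval is 2.19 ± 2.576 × 0.33 = [1.3400, 3.0400].
Exponentiate: [e^1.3400, e^3.0400] = [3.82, 20.91].

[3.82, 20.91]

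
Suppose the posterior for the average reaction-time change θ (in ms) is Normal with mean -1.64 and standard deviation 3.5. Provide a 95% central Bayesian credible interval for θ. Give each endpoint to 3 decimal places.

The posterior is symmetric, so the 95% equal-tailed interval is θ = -1.64 ± z·3.5 with z = 1.960.
Half-width: 1.960 × 3.5 = 6.860.
-1.64 − 6.860 = -8.500; -1.64 + 6.860 = 5.220.

[-8.500, 5.220]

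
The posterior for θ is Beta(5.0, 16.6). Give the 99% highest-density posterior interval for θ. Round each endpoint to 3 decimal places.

[0.046, 0.476]

The posterior is unimodal and skewed, so the HPD interval has equal density at both endpoints and is the shortest 99% interval.
Solving f(0.046) = f(0.476) with F(0.476) − F(0.046) = 0.99 gives [0.046, 0.476].
For comparison, the equal-tailed interval is [0.056, 0.495]; the HPD is narrower and shifted toward the mode.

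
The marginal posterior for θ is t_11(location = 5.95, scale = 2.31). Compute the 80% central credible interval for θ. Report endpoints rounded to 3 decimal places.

The t_11 distribution is symmetric; the 80% interval is 5.95 ± t·2.31 with t_{0.9,11} = 1.363.
Half-width: 1.363 × 2.31 = 3.150.
5.95 − 3.150 = 2.800; 5.95 + 3.150 = 9.100.

[2.800, 9.100]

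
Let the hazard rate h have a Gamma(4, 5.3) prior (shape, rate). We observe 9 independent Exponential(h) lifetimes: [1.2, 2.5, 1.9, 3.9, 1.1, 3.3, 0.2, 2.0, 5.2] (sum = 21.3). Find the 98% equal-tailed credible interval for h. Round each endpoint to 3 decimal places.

[0.229, 0.858]

Posterior: Gamma(4+9, 5.3+21.3) = Gamma(13, 26.6) (shape, rate).
Equal-tailed 98% interval: Gamma(13, 26.6) quantiles at 0.01 and 0.99.
Posterior mean ≈ 0.489, SD ≈ 0.136; a Normal approximation gives roughly [0.173, 0.804].
Exact: lower = 0.229; upper = 0.858.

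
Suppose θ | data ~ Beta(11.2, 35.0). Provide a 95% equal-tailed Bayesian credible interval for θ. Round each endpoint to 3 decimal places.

Posterior: Beta(11.2, 35.0).
Equal-tailed 95% interval: the 0.025 and 0.975 quantiles of Beta(11.2, 35.0).
Posterior mean ≈ 0.242, SD ≈ 0.062; a Normal approximation gives roughly [0.120, 0.365].
Exact: F⁻¹(0.025) = 0.132; F⁻¹(0.975) = 0.374.

[0.132, 0.374]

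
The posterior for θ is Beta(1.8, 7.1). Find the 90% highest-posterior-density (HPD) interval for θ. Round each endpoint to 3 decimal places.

The posterior is unimodal and skewed, so the HPD interval has equal density at both endpoints and is the shortest 90% interval.
Solving f(0.010) = f(0.387) with F(0.387) − F(0.010) = 0.90 gives [0.010, 0.387].
For comparison, the equal-tailed interval is [0.036, 0.446]; the HPD is narrower and shifted toward the mode.

[0.010, 0.387]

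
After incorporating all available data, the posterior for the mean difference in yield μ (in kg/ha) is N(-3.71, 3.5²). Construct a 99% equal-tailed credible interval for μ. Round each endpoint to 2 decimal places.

The posterior is symmetric, so the 99% equal-tailed interval is μ = -3.71 ± z·3.5 with z = 2.576.
Half-width: 2.576 × 3.5 = 9.02.
-3.71 − 9.02 = -12.73; -3.71 + 9.02 = 5.31.

[-12.73, 5.31]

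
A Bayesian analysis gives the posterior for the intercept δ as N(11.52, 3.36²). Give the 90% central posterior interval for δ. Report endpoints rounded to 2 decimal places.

The posterior is symmetric, so the 90% equal-tailed interval is δ = 11.52 ± z·3.36 with z = 1.645.
Half-width: 1.645 × 3.36 = 5.53.
11.52 − 5.53 = 5.99; 11.52 + 5.53 = 17.05.

[5.99, 17.05]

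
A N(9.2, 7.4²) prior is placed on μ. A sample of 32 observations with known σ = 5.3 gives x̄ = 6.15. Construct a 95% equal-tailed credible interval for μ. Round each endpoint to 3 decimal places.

Posterior precision = 1/7.4² + 32/5.3² = 0.0183 + 1.1392 = 1.1575, so posterior SD = 0.9295.
Posterior mean = (9.2/7.4² + 32·6.15/5.3²) / 1.1575 = 6.1981.
Interval: 6.1981 ± 1.960 × 0.9295 → [4.376, 8.020].

[4.376, 8.020]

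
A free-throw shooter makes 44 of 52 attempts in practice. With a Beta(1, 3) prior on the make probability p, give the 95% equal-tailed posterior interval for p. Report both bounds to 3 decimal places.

[0.691, 0.896]

Posterior: Beta(1+44, 3+8) = Beta(45, 11).
Equal-tailed 95% interval: the 0.025 and 0.975 quantiles of Beta(45, 11).
Posterior mean ≈ 0.804, SD ≈ 0.053; a Normal approximation gives roughly [0.700, 0.907].
Exact: F⁻¹(0.025) = 0.691; F⁻¹(0.975) = 0.896.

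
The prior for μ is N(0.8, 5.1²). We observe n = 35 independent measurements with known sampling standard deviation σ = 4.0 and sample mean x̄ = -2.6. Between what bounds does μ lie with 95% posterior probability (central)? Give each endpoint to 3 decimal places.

[-3.855, -1.228]

Posterior precision = 1/5.1² + 35/4.0² = 0.0384 + 2.1875 = 2.2259, so posterior SD = 0.6703.
Posterior mean = (0.8/5.1² + 35·-2.6/4.0²) / 2.2259 = -2.5413.
Interval: -2.5413 ± 1.960 × 0.6703 → [-3.855, -1.228].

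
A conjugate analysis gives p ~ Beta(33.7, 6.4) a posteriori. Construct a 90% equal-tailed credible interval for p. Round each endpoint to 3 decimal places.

[0.738, 0.924]

Posterior: Beta(33.7, 6.4).
Equal-tailed 90% interval: the 0.05 and 0.95 quantiles of Beta(33.7, 6.4).
Posterior mean ≈ 0.840, SD ≈ 0.057; a Normal approximation gives roughly [0.746, 0.934].
Exact: F⁻¹(0.05) = 0.738; F⁻¹(0.95) = 0.924.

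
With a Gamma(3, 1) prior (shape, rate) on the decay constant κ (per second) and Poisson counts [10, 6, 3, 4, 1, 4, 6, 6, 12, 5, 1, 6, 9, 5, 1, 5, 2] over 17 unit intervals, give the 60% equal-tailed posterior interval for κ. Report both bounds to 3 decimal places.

[4.499, 5.379]

Posterior: Gamma(3+86, 1+17) = Gamma(89, 18) (shape, rate).
Equal-tailed 60% interval: Gamma(89, 18) quantiles at 0.2 and 0.8.
Posterior mean ≈ 4.944, SD ≈ 0.524; a Normal approximation gives roughly [4.503, 5.386].
Exact: lower = 4.499; upper = 5.379.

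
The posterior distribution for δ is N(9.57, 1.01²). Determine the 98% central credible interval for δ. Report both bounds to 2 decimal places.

[7.22, 11.92]

The posterior is symmetric, so the 98% equal-tailed interval is δ = 9.57 ± z·1.01 with z = 2.326.
Half-width: 2.326 × 1.01 = 2.35.
9.57 − 2.35 = 7.22; 9.57 + 2.35 = 11.92.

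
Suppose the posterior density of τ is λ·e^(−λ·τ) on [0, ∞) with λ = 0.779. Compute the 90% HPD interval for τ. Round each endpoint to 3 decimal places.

[0.000, 2.956]

The exponential density is strictly decreasing on [0, ∞), so the HPD interval is anchored at 0: [0, q] with P(τ ≤ q) = 0.90.
q = −ln(1 − 0.90) / 0.779 = 2.3026 / 0.779 = 2.956.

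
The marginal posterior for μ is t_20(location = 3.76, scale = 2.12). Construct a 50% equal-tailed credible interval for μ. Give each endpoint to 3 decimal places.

The t_20 distribution is symmetric; the 50% interval is 3.76 ± t·2.12 with t_{0.75,20} = 0.687.
Half-width: 0.687 × 2.12 = 1.456.
3.76 − 1.456 = 2.304; 3.76 + 1.456 = 5.216.

[2.304, 5.216]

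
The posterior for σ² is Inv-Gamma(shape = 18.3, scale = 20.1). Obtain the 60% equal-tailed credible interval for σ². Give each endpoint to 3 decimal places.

Inverse-Gamma(18.3, 20.1) quantiles: F⁻¹(0.2) and F⁻¹(0.8).
Equivalently, 1/σ² ~ Gamma(18.3, rate = 20.1); invert its 0.8 and 0.2 quantiles.
Posterior mean ≈ 1.162, SD ≈ 0.288; a Normal approximation gives roughly [0.920, 1.404].
Exact: lower = 0.923; upper = 1.373.

[0.923, 1.373]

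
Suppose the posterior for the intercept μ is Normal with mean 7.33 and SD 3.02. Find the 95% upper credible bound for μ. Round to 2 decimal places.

12.30

Need U with P(μ ≤ U) = 0.95: U = 7.33 + z_{0.05}·3.02.
z = 1.645; U = 7.33 + 1.645 × 3.02 = 12.30.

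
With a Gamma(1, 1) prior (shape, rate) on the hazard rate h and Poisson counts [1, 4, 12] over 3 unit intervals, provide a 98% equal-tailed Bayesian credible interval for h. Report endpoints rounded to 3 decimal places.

Posterior: Gamma(1+17, 1+3) = Gamma(18, 4) (shape, rate).
Equal-tailed 98% interval: Gamma(18, 4) quantiles at 0.01 and 0.99.
Posterior mean ≈ 4.500, SD ≈ 1.061; a Normal approximation gives roughly [2.033, 6.967].
Exact: lower = 2.404; upper = 7.327.

[2.404, 7.327]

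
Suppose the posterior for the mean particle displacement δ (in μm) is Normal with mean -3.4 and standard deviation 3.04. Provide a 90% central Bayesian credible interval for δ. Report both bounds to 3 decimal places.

The posterior is symmetric, so the 90% equal-tailed interval is δ = -3.4 ± z·3.04 with z = 1.645.
Half-width: 1.645 × 3.04 = 5.000.
-3.4 − 5.000 = -8.400; -3.4 + 5.000 = 1.600.

[-8.400, 1.600]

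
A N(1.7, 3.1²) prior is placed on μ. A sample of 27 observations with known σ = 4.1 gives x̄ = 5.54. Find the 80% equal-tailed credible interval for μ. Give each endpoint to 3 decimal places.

Posterior precision = 1/3.1² + 27/4.1² = 0.1041 + 1.6062 = 1.7102, so posterior SD = 0.7647.
Posterior mean = (1.7/3.1² + 27·5.54/4.1²) / 1.7102 = 5.3064.
Interval: 5.3064 ± 1.282 × 0.7647 → [4.326, 6.286].

[4.326, 6.286]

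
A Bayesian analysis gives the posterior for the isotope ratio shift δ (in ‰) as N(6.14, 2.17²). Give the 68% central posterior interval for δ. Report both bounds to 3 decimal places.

[3.982, 8.298]

The posterior is symmetric, so the 68% equal-tailed interval is δ = 6.14 ± z·2.17 with z = 0.994.
Half-width: 0.994 × 2.17 = 2.158.
6.14 − 2.158 = 3.982; 6.14 + 2.158 = 8.298.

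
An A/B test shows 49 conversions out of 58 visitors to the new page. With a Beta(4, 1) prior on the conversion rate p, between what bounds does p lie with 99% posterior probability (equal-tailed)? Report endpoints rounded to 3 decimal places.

[0.705, 0.937]

Posterior: Beta(4+49, 1+9) = Beta(53, 10).
Equal-tailed 99% interval: the 0.005 and 0.995 quantiles of Beta(53, 10).
Posterior mean ≈ 0.841, SD ≈ 0.046; a Normal approximation gives roughly [0.724, 0.959].
Exact: F⁻¹(0.005) = 0.705; F⁻¹(0.995) = 0.937.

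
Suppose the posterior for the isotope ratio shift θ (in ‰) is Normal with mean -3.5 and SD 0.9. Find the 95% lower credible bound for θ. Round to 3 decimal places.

-4.980

Need L with P(θ ≥ L) = 0.95: L = -3.5 − z_{0.05}·0.9.
z = 1.645; L = -3.5 − 1.645 × 0.9 = -4.980.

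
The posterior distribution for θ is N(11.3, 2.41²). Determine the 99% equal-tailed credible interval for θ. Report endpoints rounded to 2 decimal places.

The posterior is symmetric, so the 99% equal-tailed interval is θ = 11.3 ± z·2.41 with z = 2.576.
Half-width: 2.576 × 2.41 = 6.21.
11.3 − 6.21 = 5.09; 11.3 + 6.21 = 17.51.

[5.09, 17.51]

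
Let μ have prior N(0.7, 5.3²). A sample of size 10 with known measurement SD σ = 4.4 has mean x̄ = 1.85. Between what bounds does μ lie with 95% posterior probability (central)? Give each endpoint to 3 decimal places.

Posterior precision = 1/5.3² + 10/4.4² = 0.0356 + 0.5165 = 0.5521, so posterior SD = 1.3458.
Posterior mean = (0.7/5.3² + 10·1.85/4.4²) / 0.5521 = 1.7759.
Interval: 1.7759 ± 1.960 × 1.3458 → [-0.862, 4.414].

[-0.862, 4.414]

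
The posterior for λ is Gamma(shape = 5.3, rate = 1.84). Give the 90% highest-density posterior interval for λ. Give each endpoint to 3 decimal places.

The posterior is unimodal and skewed, so the HPD interval has equal density at both endpoints and is the shortest 90% interval.
Solving f(0.919) = f(4.766) with F(4.766) − F(0.919) = 0.90 gives [0.919, 4.766].
For comparison, the equal-tailed interval is [1.174, 5.198]; the HPD is narrower and shifted toward the mode.

[0.919, 4.766]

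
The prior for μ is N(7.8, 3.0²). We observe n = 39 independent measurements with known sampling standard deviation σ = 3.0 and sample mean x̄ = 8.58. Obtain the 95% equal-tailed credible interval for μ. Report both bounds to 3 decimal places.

Posterior precision = 1/3.0² + 39/3.0² = 0.1111 + 4.3333 = 4.4444, so posterior SD = 0.4743.
Posterior mean = (7.8/3.0² + 39·8.58/3.0²) / 4.4444 = 8.5605.
Interval: 8.5605 ± 1.960 × 0.4743 → [7.631, 9.490].

[7.631, 9.490]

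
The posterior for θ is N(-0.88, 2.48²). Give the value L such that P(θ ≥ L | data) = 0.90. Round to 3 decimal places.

-4.058

Need L with P(θ ≥ L) = 0.90: L = -0.88 − z_{0.1}·2.48.
z = 1.282; L = -0.88 − 1.282 × 2.48 = -4.058.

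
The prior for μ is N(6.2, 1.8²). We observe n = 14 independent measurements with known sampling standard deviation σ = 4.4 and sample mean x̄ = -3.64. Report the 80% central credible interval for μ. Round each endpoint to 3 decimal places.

[-1.958, 0.565]

Posterior precision = 1/1.8² + 14/4.4² = 0.3086 + 0.7231 = 1.0318, so posterior SD = 0.9845.
Posterior mean = (6.2/1.8² + 14·-3.64/4.4²) / 1.0318 = -0.6965.
Interval: -0.6965 ± 1.282 × 0.9845 → [-1.958, 0.565].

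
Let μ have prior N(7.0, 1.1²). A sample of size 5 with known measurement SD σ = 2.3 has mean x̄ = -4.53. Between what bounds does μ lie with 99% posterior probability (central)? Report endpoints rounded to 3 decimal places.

Posterior precision = 1/1.1² + 5/2.3² = 0.8264 + 0.9452 = 1.7716, so posterior SD = 0.7513.
Posterior mean = (7.0/1.1² + 5·-4.53/2.3²) / 1.7716 = 0.8486.
Interval: 0.8486 ± 2.576 × 0.7513 → [-1.087, 2.784].

[-1.087, 2.784]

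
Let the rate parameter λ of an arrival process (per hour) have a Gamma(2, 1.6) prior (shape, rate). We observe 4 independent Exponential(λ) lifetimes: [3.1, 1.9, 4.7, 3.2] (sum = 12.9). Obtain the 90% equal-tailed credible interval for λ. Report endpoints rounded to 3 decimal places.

Posterior: Gamma(2+4, 1.6+12.9) = Gamma(6, 14.5) (shape, rate).
Equal-tailed 90% interval: Gamma(6, 14.5) quantiles at 0.05 and 0.95.
Posterior mean ≈ 0.414, SD ≈ 0.169; a Normal approximation gives roughly [0.136, 0.692].
Exact: lower = 0.180; upper = 0.725.

[0.180, 0.725]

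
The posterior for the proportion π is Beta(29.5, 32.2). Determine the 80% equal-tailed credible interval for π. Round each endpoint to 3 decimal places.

Posterior: Beta(29.5, 32.2).
Equal-tailed 80% interval: the 0.1 and 0.9 quantiles of Beta(29.5, 32.2).
Posterior mean ≈ 0.478, SD ≈ 0.063; a Normal approximation gives roughly [0.397, 0.559].
Exact: F⁻¹(0.1) = 0.397; F⁻¹(0.9) = 0.560.

[0.397, 0.560]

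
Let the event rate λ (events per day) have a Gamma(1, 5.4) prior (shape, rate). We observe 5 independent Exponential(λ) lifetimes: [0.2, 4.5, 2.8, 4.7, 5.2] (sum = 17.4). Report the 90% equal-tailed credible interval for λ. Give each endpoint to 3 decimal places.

Posterior: Gamma(1+5, 5.4+17.4) = Gamma(6, 22.8) (shape, rate).
Equal-tailed 90% interval: Gamma(6, 22.8) quantiles at 0.05 and 0.95.
Posterior mean ≈ 0.263, SD ≈ 0.107; a Normal approximation gives roughly [0.086, 0.440].
Exact: lower = 0.115; upper = 0.461.

[0.115, 0.461]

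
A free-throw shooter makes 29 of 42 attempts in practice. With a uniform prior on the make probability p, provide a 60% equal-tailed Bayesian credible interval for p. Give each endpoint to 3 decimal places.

Posterior: Beta(1+29, 1+13) = Beta(30, 14).
Equal-tailed 60% interval: the 0.2 and 0.8 quantiles of Beta(30, 14).
Posterior mean ≈ 0.682, SD ≈ 0.069; a Normal approximation gives roughly [0.623, 0.740].
Exact: F⁻¹(0.2) = 0.624; F⁻¹(0.8) = 0.742.

[0.624, 0.742]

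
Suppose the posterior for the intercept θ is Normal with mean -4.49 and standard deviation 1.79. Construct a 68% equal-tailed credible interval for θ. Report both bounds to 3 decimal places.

[-6.270, -2.710]

The posterior is symmetric, so the 68% equal-tailed interval is θ = -4.49 ± z·1.79 with z = 0.994.
Half-width: 0.994 × 1.79 = 1.780.
-4.49 − 1.780 = -6.270; -4.49 + 1.780 = -2.710.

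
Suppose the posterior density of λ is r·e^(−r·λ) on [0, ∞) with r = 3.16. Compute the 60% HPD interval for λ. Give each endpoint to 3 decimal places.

The exponential density is strictly decreasing on [0, ∞), so the HPD interval is anchored at 0: [0, q] with P(λ ≤ q) = 0.60.
q = −ln(1 − 0.60) / 3.16 = 0.9163 / 3.16 = 0.290.

[0.000, 0.290]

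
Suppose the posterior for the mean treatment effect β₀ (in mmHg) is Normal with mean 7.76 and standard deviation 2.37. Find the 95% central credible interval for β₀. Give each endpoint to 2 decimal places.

The posterior is symmetric, so the 95% equal-tailed interval is β₀ = 7.76 ± z·2.37 with z = 1.960.
Half-width: 1.960 × 2.37 = 4.65.
7.76 − 4.65 = 3.11; 7.76 + 4.65 = 12.41.

[3.11, 12.41]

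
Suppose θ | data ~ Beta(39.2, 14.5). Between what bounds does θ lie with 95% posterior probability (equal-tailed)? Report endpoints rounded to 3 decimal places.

[0.605, 0.839]

Posterior: Beta(39.2, 14.5).
Equal-tailed 95% interval: the 0.025 and 0.975 quantiles of Beta(39.2, 14.5).
Posterior mean ≈ 0.730, SD ≈ 0.060; a Normal approximation gives roughly [0.612, 0.848].
Exact: F⁻¹(0.025) = 0.605; F⁻¹(0.975) = 0.839.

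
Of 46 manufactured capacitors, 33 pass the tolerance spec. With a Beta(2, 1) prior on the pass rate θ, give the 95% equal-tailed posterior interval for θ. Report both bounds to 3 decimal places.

Posterior: Beta(2+33, 1+13) = Beta(35, 14).
Equal-tailed 95% interval: the 0.025 and 0.975 quantiles of Beta(35, 14).
Posterior mean ≈ 0.714, SD ≈ 0.064; a Normal approximation gives roughly [0.589, 0.840].
Exact: F⁻¹(0.025) = 0.582; F⁻¹(0.975) = 0.830.

[0.582, 0.830]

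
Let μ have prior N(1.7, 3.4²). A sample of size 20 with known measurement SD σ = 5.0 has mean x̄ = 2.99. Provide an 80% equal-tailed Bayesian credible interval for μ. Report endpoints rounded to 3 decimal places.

[1.503, 4.225]

Posterior precision = 1/3.4² + 20/5.0² = 0.0865 + 0.8000 = 0.8865, so posterior SD = 1.0621.
Posterior mean = (1.7/3.4² + 20·2.99/5.0²) / 0.8865 = 2.8641.
Interval: 2.8641 ± 1.282 × 1.0621 → [1.503, 4.225].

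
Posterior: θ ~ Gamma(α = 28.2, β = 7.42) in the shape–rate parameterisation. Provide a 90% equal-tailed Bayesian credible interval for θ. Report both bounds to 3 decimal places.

[2.705, 5.049]

Posterior: Gamma(shape 28.2, rate 7.42).
Equal-tailed 90% interval: Gamma(28.2, 7.42) quantiles at 0.05 and 0.95.
Posterior mean ≈ 3.801, SD ≈ 0.716; a Normal approximation gives roughly [2.623, 4.978].
Exact: lower = 2.705; upper = 5.049.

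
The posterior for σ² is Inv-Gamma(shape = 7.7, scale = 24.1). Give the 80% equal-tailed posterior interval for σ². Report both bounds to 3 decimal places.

[2.114, 5.445]

Inverse-Gamma(7.7, 24.1) quantiles: F⁻¹(0.1) and F⁻¹(0.9).
Equivalently, 1/σ² ~ Gamma(7.7, rate = 24.1); invert its 0.9 and 0.1 quantiles.
Posterior mean ≈ 3.597, SD ≈ 1.507; a Normal approximation gives roughly [1.666, 5.528].
Exact: lower = 2.114; upper = 5.445.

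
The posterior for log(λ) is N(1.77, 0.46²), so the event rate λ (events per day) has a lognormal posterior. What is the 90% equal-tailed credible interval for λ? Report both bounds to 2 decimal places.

[2.75, 12.51]

On the log scale the 90% interval is 1.77 ± 1.645 × 0.46 = [1.0134, 2.5266].
Exponentiate: [e^1.0134, e^2.5266] = [2.75, 12.51].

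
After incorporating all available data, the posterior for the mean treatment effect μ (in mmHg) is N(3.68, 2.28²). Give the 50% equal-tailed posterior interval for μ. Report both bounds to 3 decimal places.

[2.142, 5.218]

The posterior is symmetric, so the 50% equal-tailed interval is μ = 3.68 ± z·2.28 with z = 0.674.
Half-width: 0.674 × 2.28 = 1.538.
3.68 − 1.538 = 2.142; 3.68 + 1.538 = 5.218.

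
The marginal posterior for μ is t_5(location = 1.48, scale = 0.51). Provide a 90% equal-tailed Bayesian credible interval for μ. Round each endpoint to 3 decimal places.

The t_5 distribution is symmetric; the 90% interval is 1.48 ± t·0.51 with t_{0.95,5} = 2.015.
Half-width: 2.015 × 0.51 = 1.028.
1.48 − 1.028 = 0.452; 1.48 + 1.028 = 2.508.

[0.452, 2.508]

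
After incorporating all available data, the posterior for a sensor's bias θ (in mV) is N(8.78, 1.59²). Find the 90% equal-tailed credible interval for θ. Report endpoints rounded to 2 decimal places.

The posterior is symmetric, so the 90% equal-tailed interval is θ = 8.78 ± z·1.59 with z = 1.645.
Half-width: 1.645 × 1.59 = 2.62.
8.78 − 2.62 = 6.16; 8.78 + 2.62 = 11.40.

[6.16, 11.40]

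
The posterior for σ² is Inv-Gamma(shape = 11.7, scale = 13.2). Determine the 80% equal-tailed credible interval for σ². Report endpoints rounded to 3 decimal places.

[0.813, 1.740]

Inverse-Gamma(11.7, 13.2) quantiles: F⁻¹(0.1) and F⁻¹(0.9).
Equivalently, 1/σ² ~ Gamma(11.7, rate = 13.2); invert its 0.9 and 0.1 quantiles.
Posterior mean ≈ 1.234, SD ≈ 0.396; a Normal approximation gives roughly [0.726, 1.741].
Exact: lower = 0.813; upper = 1.740.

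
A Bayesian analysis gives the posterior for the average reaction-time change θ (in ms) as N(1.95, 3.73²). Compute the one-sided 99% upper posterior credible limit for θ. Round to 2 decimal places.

Need U with P(θ ≤ U) = 0.99: U = 1.95 + z_{0.01}·3.73.
z = 2.326; U = 1.95 + 2.326 × 3.73 = 10.63.

10.63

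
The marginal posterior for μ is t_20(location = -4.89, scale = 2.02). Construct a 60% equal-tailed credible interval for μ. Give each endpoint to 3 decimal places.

[-6.627, -3.153]

The t_20 distribution is symmetric; the 60% interval is -4.89 ± t·2.02 with t_{0.8,20} = 0.860.
Half-width: 0.860 × 2.02 = 1.737.
-4.89 − 1.737 = -6.627; -4.89 + 1.737 = -3.153.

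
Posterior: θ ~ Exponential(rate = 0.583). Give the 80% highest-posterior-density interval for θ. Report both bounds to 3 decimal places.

[0.000, 2.761]

The exponential density is strictly decreasing on [0, ∞), so the HPD interval is anchored at 0: [0, q] with P(θ ≤ q) = 0.80.
q = −ln(1 − 0.80) / 0.583 = 1.6094 / 0.583 = 2.761.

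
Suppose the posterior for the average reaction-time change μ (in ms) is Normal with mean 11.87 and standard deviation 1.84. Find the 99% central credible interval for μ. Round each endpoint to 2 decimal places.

[7.13, 16.61]

The posterior is symmetric, so the 99% equal-tailed interval is μ = 11.87 ± z·1.84 with z = 2.576.
Half-width: 2.576 × 1.84 = 4.74.
11.87 − 4.74 = 7.13; 11.87 + 4.74 = 16.61.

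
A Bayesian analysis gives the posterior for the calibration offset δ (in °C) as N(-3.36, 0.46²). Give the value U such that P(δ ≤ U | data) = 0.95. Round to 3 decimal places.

-2.603

Need U with P(δ ≤ U) = 0.95: U = -3.36 + z_{0.05}·0.46.
z = 1.645; U = -3.36 + 1.645 × 0.46 = -2.603.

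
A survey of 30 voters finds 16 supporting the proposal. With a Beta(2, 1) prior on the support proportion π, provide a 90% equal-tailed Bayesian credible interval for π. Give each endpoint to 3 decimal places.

[0.403, 0.685]

Posterior: Beta(2+16, 1+14) = Beta(18, 15).
Equal-tailed 90% interval: the 0.05 and 0.95 quantiles of Beta(18, 15).
Posterior mean ≈ 0.545, SD ≈ 0.085; a Normal approximation gives roughly [0.405, 0.686].
Exact: F⁻¹(0.05) = 0.403; F⁻¹(0.95) = 0.685.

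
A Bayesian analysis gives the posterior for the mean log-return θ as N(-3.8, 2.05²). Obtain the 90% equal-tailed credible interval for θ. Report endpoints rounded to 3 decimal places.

The posterior is symmetric, so the 90% equal-tailed interval is θ = -3.8 ± z·2.05 with z = 1.645.
Half-width: 1.645 × 2.05 = 3.372.
-3.8 − 3.372 = -7.172; -3.8 + 3.372 = -0.428.

[-7.172, -0.428]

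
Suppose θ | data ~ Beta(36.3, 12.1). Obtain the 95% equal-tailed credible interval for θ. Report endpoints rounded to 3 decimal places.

Posterior: Beta(36.3, 12.1).
Equal-tailed 95% interval: the 0.025 and 0.975 quantiles of Beta(36.3, 12.1).
Posterior mean ≈ 0.750, SD ≈ 0.062; a Normal approximation gives roughly [0.629, 0.871].
Exact: F⁻¹(0.025) = 0.620; F⁻¹(0.975) = 0.860.

[0.620, 0.860]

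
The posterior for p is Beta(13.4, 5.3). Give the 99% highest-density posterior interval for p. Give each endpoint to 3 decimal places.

[0.443, 0.935]

The posterior is unimodal and skewed, so the HPD interval has equal density at both endpoints and is the shortest 99% interval.
Solving f(0.443) = f(0.935) with F(0.935) − F(0.443) = 0.99 gives [0.443, 0.935].
For comparison, the equal-tailed interval is [0.426, 0.925]; the HPD is narrower and shifted toward the mode.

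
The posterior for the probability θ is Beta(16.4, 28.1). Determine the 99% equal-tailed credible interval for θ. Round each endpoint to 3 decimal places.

[0.199, 0.560]

Posterior: Beta(16.4, 28.1).
Equal-tailed 99% interval: the 0.005 and 0.995 quantiles of Beta(16.4, 28.1).
Posterior mean ≈ 0.369, SD ≈ 0.072; a Normal approximation gives roughly [0.184, 0.553].
Exact: F⁻¹(0.005) = 0.199; F⁻¹(0.995) = 0.560.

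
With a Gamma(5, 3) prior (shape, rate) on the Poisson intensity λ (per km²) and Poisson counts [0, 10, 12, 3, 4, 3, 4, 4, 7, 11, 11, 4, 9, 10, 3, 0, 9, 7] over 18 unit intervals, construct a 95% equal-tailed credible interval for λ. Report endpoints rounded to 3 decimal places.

Posterior: Gamma(5+111, 3+18) = Gamma(116, 21) (shape, rate).
Equal-tailed 95% interval: Gamma(116, 21) quantiles at 0.025 and 0.975.
Posterior mean ≈ 5.524, SD ≈ 0.513; a Normal approximation gives roughly [4.519, 6.529].
Exact: lower = 4.564; upper = 6.573.

[4.564, 6.573]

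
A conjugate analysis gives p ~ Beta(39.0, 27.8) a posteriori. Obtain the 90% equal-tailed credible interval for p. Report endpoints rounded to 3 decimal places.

[0.484, 0.681]

Posterior: Beta(39.0, 27.8).
Equal-tailed 90% interval: the 0.05 and 0.95 quantiles of Beta(39.0, 27.8).
Posterior mean ≈ 0.584, SD ≈ 0.060; a Normal approximation gives roughly [0.485, 0.682].
Exact: F⁻¹(0.05) = 0.484; F⁻¹(0.95) = 0.681.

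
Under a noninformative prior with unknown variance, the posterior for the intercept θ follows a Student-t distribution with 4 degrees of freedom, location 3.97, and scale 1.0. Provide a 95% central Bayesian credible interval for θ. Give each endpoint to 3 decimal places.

The t_4 distribution is symmetric; the 95% interval is 3.97 ± t·1.0 with t_{0.975,4} = 2.776.
Half-width: 2.776 × 1.0 = 2.776.
3.97 − 2.776 = 1.194; 3.97 + 2.776 = 6.746.

[1.194, 6.746]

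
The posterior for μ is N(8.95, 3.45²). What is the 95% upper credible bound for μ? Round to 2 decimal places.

Need U with P(μ ≤ U) = 0.95: U = 8.95 + z_{0.05}·3.45.
z = 1.645; U = 8.95 + 1.645 × 3.45 = 14.62.

14.62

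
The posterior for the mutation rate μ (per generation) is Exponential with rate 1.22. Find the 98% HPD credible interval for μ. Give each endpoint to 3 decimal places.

[0.000, 3.207]

The exponential density is strictly decreasing on [0, ∞), so the HPD interval is anchored at 0: [0, q] with P(μ ≤ q) = 0.98.
q = −ln(1 − 0.98) / 1.22 = 3.9120 / 1.22 = 3.207.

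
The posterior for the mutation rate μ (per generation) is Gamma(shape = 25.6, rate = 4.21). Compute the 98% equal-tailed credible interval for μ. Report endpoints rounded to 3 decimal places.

[3.638, 9.220]

Posterior: Gamma(shape 25.6, rate 4.21).
Equal-tailed 98% interval: Gamma(25.6, 4.21) quantiles at 0.01 and 0.99.
Posterior mean ≈ 6.081, SD ≈ 1.202; a Normal approximation gives roughly [3.285, 8.877].
Exact: lower = 3.638; upper = 9.220.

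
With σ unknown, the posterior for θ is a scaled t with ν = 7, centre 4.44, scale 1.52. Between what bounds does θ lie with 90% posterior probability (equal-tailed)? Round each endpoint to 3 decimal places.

[1.560, 7.320]

The t_7 distribution is symmetric; the 90% interval is 4.44 ± t·1.52 with t_{0.95,7} = 1.895.
Half-width: 1.895 × 1.52 = 2.880.
4.44 − 2.880 = 1.560; 4.44 + 2.880 = 7.320.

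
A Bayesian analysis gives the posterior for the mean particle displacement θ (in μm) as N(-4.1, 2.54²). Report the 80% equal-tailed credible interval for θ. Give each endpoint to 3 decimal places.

[-7.355, -0.845]

The posterior is symmetric, so the 80% equal-tailed interval is θ = -4.1 ± z·2.54 with z = 1.282.
Half-width: 1.282 × 2.54 = 3.255.
-4.1 − 3.255 = -7.355; -4.1 + 3.255 = -0.845.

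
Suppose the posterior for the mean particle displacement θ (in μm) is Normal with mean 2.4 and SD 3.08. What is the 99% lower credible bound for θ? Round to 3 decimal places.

Need L with P(θ ≥ L) = 0.99: L = 2.4 − z_{0.01}·3.08.
z = 2.326; L = 2.4 − 2.326 × 3.08 = -4.765.

-4.765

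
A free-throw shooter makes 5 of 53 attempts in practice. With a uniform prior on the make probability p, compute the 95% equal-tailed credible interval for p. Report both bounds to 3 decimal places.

Posterior: Beta(1+5, 1+48) = Beta(6, 49).
Equal-tailed 95% interval: the 0.025 and 0.975 quantiles of Beta(6, 49).
Posterior mean ≈ 0.109, SD ≈ 0.042; a Normal approximation gives roughly [0.027, 0.191].
Exact: F⁻¹(0.025) = 0.042; F⁻¹(0.975) = 0.203.

[0.042, 0.203]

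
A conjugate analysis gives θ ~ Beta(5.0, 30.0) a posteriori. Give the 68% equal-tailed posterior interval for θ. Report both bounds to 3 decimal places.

[0.085, 0.201]

Posterior: Beta(5.0, 30.0).
Equal-tailed 68% interval: the 0.16 and 0.84 quantiles of Beta(5.0, 30.0).
Posterior mean ≈ 0.143, SD ≈ 0.058; a Normal approximation gives roughly [0.085, 0.201].
Exact: F⁻¹(0.16) = 0.085; F⁻¹(0.84) = 0.201.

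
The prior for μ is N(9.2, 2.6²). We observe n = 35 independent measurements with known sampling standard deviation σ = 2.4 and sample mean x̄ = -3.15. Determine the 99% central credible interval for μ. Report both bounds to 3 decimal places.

[-3.889, -1.824]

Posterior precision = 1/2.6² + 35/2.4² = 0.1479 + 6.0764 = 6.2243, so posterior SD = 0.4008.
Posterior mean = (9.2/2.6² + 35·-3.15/2.4²) / 6.2243 = -2.8565.
Interval: -2.8565 ± 2.576 × 0.4008 → [-3.889, -1.824].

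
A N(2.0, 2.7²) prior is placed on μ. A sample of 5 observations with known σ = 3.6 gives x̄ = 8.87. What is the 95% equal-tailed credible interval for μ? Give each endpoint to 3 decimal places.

Posterior precision = 1/2.7² + 5/3.6² = 0.1372 + 0.3858 = 0.5230, so posterior SD = 1.3828.
Posterior mean = (2.0/2.7² + 5·8.87/3.6²) / 0.5230 = 7.0680.
Interval: 7.0680 ± 1.960 × 1.3828 → [4.358, 9.778].

[4.358, 9.778]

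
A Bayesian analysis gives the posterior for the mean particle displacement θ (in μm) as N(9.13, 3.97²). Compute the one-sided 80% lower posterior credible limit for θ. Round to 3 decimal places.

5.789

Need L with P(θ ≥ L) = 0.80: L = 9.13 − z_{0.2}·3.97.
z = 0.842; L = 9.13 − 0.842 × 3.97 = 5.789.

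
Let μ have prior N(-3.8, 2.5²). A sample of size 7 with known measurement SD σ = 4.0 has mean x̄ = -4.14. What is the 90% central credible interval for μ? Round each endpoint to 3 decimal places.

Posterior precision = 1/2.5² + 7/4.0² = 0.1600 + 0.4375 = 0.5975, so posterior SD = 1.2937.
Posterior mean = (-3.8/2.5² + 7·-4.14/4.0²) / 0.5975 = -4.0490.
Interval: -4.0490 ± 1.645 × 1.2937 → [-6.177, -1.921].

[-6.177, -1.921]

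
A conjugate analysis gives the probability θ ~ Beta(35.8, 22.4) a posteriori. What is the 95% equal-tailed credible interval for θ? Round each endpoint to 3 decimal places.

[0.488, 0.735]

Posterior: Beta(35.8, 22.4).
Equal-tailed 95% interval: the 0.025 and 0.975 quantiles of Beta(35.8, 22.4).
Posterior mean ≈ 0.615, SD ≈ 0.063; a Normal approximation gives roughly [0.491, 0.739].
Exact: F⁻¹(0.025) = 0.488; F⁻¹(0.975) = 0.735.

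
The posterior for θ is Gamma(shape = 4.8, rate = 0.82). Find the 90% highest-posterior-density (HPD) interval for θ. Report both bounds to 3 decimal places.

[1.695, 9.850]

The posterior is unimodal and skewed, so the HPD interval has equal density at both endpoints and is the shortest 90% interval.
Solving f(1.695) = f(9.850) with F(9.850) − F(1.695) = 0.90 gives [1.695, 9.850].
For comparison, the equal-tailed interval is [2.251, 10.826]; the HPD is narrower and shifted toward the mode.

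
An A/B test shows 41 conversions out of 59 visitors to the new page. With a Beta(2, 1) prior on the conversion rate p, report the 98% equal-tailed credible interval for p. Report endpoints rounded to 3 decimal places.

[0.551, 0.818]

Posterior: Beta(2+41, 1+18) = Beta(43, 19).
Equal-tailed 98% interval: the 0.01 and 0.99 quantiles of Beta(43, 19).
Posterior mean ≈ 0.694, SD ≈ 0.058; a Normal approximation gives roughly [0.558, 0.829].
Exact: F⁻¹(0.01) = 0.551; F⁻¹(0.99) = 0.818.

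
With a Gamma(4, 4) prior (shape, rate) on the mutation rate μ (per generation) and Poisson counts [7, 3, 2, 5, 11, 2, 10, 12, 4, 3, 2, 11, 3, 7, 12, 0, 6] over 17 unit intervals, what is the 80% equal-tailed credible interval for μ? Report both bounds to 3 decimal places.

Posterior: Gamma(4+100, 4+17) = Gamma(104, 21) (shape, rate).
Equal-tailed 80% interval: Gamma(104, 21) quantiles at 0.1 and 0.9.
Posterior mean ≈ 4.952, SD ≈ 0.486; a Normal approximation gives roughly [4.330, 5.575].
Exact: lower = 4.341; upper = 5.584.

[4.341, 5.584]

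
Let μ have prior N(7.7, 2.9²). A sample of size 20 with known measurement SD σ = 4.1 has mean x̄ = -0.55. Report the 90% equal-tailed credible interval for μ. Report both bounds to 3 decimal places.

[-1.238, 1.637]

Posterior precision = 1/2.9² + 20/4.1² = 0.1189 + 1.1898 = 1.3087, so posterior SD = 0.8741.
Posterior mean = (7.7/2.9² + 20·-0.55/4.1²) / 1.3087 = 0.1996.
Interval: 0.1996 ± 1.645 × 0.8741 → [-1.238, 1.637].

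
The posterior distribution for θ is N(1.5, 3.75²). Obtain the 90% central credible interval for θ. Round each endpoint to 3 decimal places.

The posterior is symmetric, so the 90% equal-tailed interval is θ = 1.5 ± z·3.75 with z = 1.645.
Half-width: 1.645 × 3.75 = 6.168.
1.5 − 6.168 = -4.668; 1.5 + 6.168 = 7.668.

[-4.668, 7.668]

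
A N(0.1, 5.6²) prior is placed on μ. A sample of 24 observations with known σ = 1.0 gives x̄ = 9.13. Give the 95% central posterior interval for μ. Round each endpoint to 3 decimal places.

Posterior precision = 1/5.6² + 24/1.0² = 0.0319 + 24.0000 = 24.0319, so posterior SD = 0.2040.
Posterior mean = (0.1/5.6² + 24·9.13/1.0²) / 24.0319 = 9.1180.
Interval: 9.1180 ± 1.960 × 0.2040 → [8.718, 9.518].

[8.718, 9.518]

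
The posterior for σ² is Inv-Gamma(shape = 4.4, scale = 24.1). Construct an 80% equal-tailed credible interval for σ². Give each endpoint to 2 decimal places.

[3.34, 11.96]

Inverse-Gamma(4.4, 24.1) quantiles: F⁻¹(0.1) and F⁻¹(0.9).
Equivalently, 1/σ² ~ Gamma(4.4, rate = 24.1); invert its 0.9 and 0.1 quantiles.
Posterior mean ≈ 7.09, SD ≈ 4.58; a Normal approximation gives roughly [1.22, 12.95].
Exact: lower = 3.34; upper = 11.96.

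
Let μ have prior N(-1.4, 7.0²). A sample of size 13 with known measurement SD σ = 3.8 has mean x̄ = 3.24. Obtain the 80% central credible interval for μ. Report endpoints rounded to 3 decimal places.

Posterior precision = 1/7.0² + 13/3.8² = 0.0204 + 0.9003 = 0.9207, so posterior SD = 1.0422.
Posterior mean = (-1.4/7.0² + 13·3.24/3.8²) / 0.9207 = 3.1371.
Interval: 3.1371 ± 1.282 × 1.0422 → [1.802, 4.473].

[1.802, 4.473]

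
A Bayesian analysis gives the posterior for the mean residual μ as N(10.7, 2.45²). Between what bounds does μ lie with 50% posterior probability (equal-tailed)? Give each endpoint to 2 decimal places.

[9.05, 12.35]

The posterior is symmetric, so the 50% equal-tailed interval is μ = 10.7 ± z·2.45 with z = 0.674.
Half-width: 0.674 × 2.45 = 1.65.
10.7 − 1.65 = 9.05; 10.7 + 1.65 = 12.35.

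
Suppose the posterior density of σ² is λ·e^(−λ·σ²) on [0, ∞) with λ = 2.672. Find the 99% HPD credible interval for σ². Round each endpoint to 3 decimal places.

[0.000, 1.723]

The exponential density is strictly decreasing on [0, ∞), so the HPD interval is anchored at 0: [0, q] with P(σ² ≤ q) = 0.99.
q = −ln(1 − 0.99) / 2.672 = 4.6052 / 2.672 = 1.723.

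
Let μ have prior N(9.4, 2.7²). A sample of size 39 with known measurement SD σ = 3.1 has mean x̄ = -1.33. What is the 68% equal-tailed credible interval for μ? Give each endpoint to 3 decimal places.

[-1.465, -0.494]

Posterior precision = 1/2.7² + 39/3.1² = 0.1372 + 4.0583 = 4.1954, so posterior SD = 0.4882.
Posterior mean = (9.4/2.7² + 39·-1.33/3.1²) / 4.1954 = -0.9792.
Interval: -0.9792 ± 0.994 × 0.4882 → [-1.465, -0.494].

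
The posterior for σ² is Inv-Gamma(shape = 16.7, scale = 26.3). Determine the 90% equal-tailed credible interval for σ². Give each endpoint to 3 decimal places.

Inverse-Gamma(16.7, 26.3) quantiles: F⁻¹(0.05) and F⁻¹(0.95).
Equivalently, 1/σ² ~ Gamma(16.7, rate = 26.3); invert its 0.95 and 0.05 quantiles.
Posterior mean ≈ 1.675, SD ≈ 0.437; a Normal approximation gives roughly [0.956, 2.394].
Exact: lower = 1.099; upper = 2.483.

[1.099, 2.483]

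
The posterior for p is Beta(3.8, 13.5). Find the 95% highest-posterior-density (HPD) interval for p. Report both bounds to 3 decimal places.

[0.049, 0.410]

The posterior is unimodal and skewed, so the HPD interval has equal density at both endpoints and is the shortest 95% interval.
Solving f(0.049) = f(0.410) with F(0.410) − F(0.049) = 0.95 gives [0.049, 0.410].
For comparison, the equal-tailed interval is [0.064, 0.436]; the HPD is narrower and shifted toward the mode.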